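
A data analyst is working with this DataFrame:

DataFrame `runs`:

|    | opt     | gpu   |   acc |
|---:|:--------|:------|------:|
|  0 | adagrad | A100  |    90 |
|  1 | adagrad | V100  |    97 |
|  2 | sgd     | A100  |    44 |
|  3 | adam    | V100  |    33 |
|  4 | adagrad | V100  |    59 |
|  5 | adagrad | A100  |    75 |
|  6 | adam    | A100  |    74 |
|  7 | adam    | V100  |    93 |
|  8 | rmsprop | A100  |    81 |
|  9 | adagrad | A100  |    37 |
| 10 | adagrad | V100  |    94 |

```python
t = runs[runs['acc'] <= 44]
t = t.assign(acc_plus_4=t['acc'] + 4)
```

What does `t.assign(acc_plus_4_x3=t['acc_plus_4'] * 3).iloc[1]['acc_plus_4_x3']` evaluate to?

111

filter rows where acc <= 44:
       opt   gpu  acc
2      sgd  A100   44
3     adam  V100   33
9  adagrad  A100   37
add column acc_plus_4 = t['acc'] + 4:
       opt   gpu  acc  acc_plus_4
2      sgd  A100   44          48
3     adam  V100   33          37
9  adagrad  A100   37          41
add column acc_plus_4_x3 = t['acc_plus_4'] * 3:
       opt   gpu  acc  acc_plus_4  acc_plus_4_x3
2      sgd  A100   44          48            144
3     adam  V100   33          37            111
9  adagrad  A100   37          41            123
value at position 1, column 'acc_plus_4_x3' → 111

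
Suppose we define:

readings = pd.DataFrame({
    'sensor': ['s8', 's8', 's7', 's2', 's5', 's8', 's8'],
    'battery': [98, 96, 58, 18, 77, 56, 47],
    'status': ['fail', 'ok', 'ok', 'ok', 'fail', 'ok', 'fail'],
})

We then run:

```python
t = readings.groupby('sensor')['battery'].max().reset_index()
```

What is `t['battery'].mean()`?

62.75

group by sensor, max of battery:
sensor
s2    18
s5    77
s7    58
s8    98
Name: battery, dtype: int64
reset_index():
  sensor  battery
0     s2       18
1     s5       77
2     s7       58
3     s8       98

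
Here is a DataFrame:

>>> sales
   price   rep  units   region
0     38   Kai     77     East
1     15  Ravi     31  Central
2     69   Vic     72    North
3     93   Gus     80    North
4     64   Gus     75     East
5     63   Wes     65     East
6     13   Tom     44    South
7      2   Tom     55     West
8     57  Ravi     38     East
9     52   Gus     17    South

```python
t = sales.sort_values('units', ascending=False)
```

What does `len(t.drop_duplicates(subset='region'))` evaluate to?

sort by units descending:
   price   rep  units   region
3     93   Gus     80    North
0     38   Kai     77     East
4     64   Gus     75     East
2     69   Vic     72    North
5     63   Wes     65     East
7      2   Tom     55     West
6     13   Tom     44    South
8     57  Ravi     38     East
1     15  Ravi     31  Central
9     52   Gus     17    South
drop duplicate region (keep=first):
   price   rep  units   region
3     93   Gus     80    North
0     38   Kai     77     East
7      2   Tom     55     West
6     13   Tom     44    South
1     15  Ravi     31  Central
Finally, number of rows = 5.

5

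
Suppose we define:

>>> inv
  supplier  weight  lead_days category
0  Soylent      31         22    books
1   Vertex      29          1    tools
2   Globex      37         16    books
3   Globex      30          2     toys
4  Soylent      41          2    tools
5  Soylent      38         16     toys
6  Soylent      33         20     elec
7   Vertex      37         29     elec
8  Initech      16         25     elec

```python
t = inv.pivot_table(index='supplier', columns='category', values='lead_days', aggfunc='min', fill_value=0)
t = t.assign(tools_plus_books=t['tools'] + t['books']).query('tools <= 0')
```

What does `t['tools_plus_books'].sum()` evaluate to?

16

pivot: rows=supplier, cols=category, min(lead_days):
category  books  elec  tools  toys
supplier                          
Globex       16     0      0     2
Initech       0    25      0     0
Soylent      22    20      2    16
Vertex        0    29      1     0
add column tools_plus_books = t['tools'] + t['books']:
category  books  elec  tools  toys  tools_plus_books
supplier                                            
Globex       16     0      0     2                16
Initech       0    25      0     0                 0
Soylent      22    20      2    16                24
Vertex        0    29      1     0                 1
filter rows where tools <= 0:
category  books  elec  tools  toys  tools_plus_books
supplier                                            
Globex       16     0      0     2                16
Initech       0    25      0     0                 0
Then the sum of column 'tools_plus_books': 16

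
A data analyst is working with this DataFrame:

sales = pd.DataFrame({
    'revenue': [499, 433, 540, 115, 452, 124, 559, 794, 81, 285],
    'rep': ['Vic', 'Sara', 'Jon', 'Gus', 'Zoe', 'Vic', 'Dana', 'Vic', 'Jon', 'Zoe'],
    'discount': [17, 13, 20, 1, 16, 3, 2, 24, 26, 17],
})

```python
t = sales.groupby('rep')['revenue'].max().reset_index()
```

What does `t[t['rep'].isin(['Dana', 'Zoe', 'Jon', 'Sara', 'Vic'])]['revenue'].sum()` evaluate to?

2778

group by rep, max of revenue:
rep
Dana    559
Gus     115
Jon     540
Sara    433
Vic     794
Zoe     452
Name: revenue, dtype: int64
reset_index():
    rep  revenue
0  Dana      559
1   Gus      115
2   Jon      540
3  Sara      433
4   Vic      794
5   Zoe      452
filter rows where rep in ['Dana', 'Zoe', 'Jon', 'Sara', 'Vic']:
    rep  revenue
0  Dana      559
2   Jon      540
3  Sara      433
4   Vic      794
5   Zoe      452
Taking the sum of column 'revenue' gives 2778.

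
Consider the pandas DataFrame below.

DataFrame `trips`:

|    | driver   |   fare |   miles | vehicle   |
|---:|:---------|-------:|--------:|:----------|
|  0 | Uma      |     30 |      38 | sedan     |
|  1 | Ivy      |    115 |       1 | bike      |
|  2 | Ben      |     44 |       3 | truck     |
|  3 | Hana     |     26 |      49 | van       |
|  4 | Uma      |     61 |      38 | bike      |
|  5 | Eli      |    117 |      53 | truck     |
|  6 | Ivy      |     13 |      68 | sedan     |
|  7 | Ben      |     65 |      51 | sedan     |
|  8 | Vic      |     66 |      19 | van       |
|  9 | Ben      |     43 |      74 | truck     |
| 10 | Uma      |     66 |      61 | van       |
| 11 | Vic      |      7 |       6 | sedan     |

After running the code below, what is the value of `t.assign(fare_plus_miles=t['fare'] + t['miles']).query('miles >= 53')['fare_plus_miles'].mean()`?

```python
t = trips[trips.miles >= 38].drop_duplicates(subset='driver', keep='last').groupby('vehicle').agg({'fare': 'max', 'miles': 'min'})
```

125.5

filter rows where miles >= 38:
   driver  fare  miles vehicle
0     Uma    30     38   sedan
3    Hana    26     49     van
4     Uma    61     38    bike
5     Eli   117     53   truck
6     Ivy    13     68   sedan
7     Ben    65     51   sedan
9     Ben    43     74   truck
10    Uma    66     61     van
drop duplicate driver (keep=last):
   driver  fare  miles vehicle
3    Hana    26     49     van
5     Eli   117     53   truck
6     Ivy    13     68   sedan
9     Ben    43     74   truck
10    Uma    66     61     van
group by vehicle: max(fare), min(miles):
         fare  miles
vehicle             
sedan      13     68
truck     117     53
van        66     49
add column fare_plus_miles = t['fare'] + t['miles']:
         fare  miles  fare_plus_miles
vehicle                              
sedan      13     68               81
truck     117     53              170
van        66     49              115
filter rows where miles >= 53:
         fare  miles  fare_plus_miles
vehicle                              
sedan      13     68               81
truck     117     53              170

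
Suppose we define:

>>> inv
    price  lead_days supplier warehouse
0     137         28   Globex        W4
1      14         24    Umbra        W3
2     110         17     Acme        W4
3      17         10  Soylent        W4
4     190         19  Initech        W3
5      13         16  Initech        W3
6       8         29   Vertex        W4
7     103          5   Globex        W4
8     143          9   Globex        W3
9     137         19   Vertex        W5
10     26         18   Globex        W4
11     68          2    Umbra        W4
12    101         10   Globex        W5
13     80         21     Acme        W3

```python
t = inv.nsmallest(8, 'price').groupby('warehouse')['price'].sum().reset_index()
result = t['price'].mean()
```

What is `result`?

take 8 rows with smallest price:
    price  lead_days supplier warehouse
6       8         29   Vertex        W4
5      13         16  Initech        W3
1      14         24    Umbra        W3
3      17         10  Soylent        W4
10     26         18   Globex        W4
11     68          2    Umbra        W4
13     80         21     Acme        W3
12    101         10   Globex        W5
group by warehouse, sum of price:
warehouse
W3    107
W4    119
W5    101
Name: price, dtype: int64
reset_index():
  warehouse  price
0        W3    107
1        W4    119
2        W5    101
Then the mean of column 'price': 109.0

109.0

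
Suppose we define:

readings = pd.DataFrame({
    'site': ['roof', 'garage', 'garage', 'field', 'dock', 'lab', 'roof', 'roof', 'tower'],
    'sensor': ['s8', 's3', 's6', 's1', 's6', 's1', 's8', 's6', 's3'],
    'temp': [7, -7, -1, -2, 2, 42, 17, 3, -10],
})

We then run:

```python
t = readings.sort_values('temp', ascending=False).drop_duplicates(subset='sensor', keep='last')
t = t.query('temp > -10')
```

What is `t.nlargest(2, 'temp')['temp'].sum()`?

sort by temp descending:
     site sensor  temp
5     lab     s1    42
6    roof     s8    17
0    roof     s8     7
7    roof     s6     3
4    dock     s6     2
2  garage     s6    -1
3   field     s1    -2
1  garage     s3    -7
8   tower     s3   -10
drop duplicate sensor (keep=last):
     site sensor  temp
0    roof     s8     7
2  garage     s6    -1
3   field     s1    -2
8   tower     s3   -10
filter rows where temp > -10:
     site sensor  temp
0    roof     s8     7
2  garage     s6    -1
3   field     s1    -2
take 2 rows with largest temp:
     site sensor  temp
0    roof     s8     7
2  garage     s6    -1

6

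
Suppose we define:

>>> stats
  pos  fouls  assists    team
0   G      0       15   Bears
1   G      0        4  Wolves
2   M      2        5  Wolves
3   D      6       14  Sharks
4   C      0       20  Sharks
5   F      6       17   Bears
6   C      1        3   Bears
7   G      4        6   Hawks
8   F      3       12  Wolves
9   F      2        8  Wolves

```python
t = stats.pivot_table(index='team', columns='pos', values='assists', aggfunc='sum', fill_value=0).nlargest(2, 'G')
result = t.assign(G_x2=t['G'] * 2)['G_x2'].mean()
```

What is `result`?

21.0

pivot: rows=team, cols=pos, sum(assists):
pos      C   D   F   G  M
team                     
Bears    3   0  17  15  0
Hawks    0   0   0   6  0
Sharks  20  14   0   0  0
Wolves   0   0  20   4  5
take 2 rows with largest G:
pos    C  D   F   G  M
team                  
Bears  3  0  17  15  0
Hawks  0  0   0   6  0
add column G_x2 = t['G'] * 2:
pos    C  D   F   G  M  G_x2
team                        
Bears  3  0  17  15  0    30
Hawks  0  0   0   6  0    12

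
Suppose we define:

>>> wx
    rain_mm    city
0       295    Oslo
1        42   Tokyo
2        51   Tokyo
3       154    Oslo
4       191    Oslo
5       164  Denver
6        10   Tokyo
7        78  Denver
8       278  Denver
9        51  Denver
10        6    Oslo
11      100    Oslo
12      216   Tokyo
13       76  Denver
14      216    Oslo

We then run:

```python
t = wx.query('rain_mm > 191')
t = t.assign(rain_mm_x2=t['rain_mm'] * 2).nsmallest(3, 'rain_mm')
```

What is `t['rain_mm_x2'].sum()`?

1420

filter rows where rain_mm > 191:
    rain_mm    city
0       295    Oslo
8       278  Denver
12      216   Tokyo
14      216    Oslo
add column rain_mm_x2 = t['rain_mm'] * 2:
    rain_mm    city  rain_mm_x2
0       295    Oslo         590
8       278  Denver         556
12      216   Tokyo         432
14      216    Oslo         432
take 3 rows with smallest rain_mm:
    rain_mm    city  rain_mm_x2
12      216   Tokyo         432
14      216    Oslo         432
8       278  Denver         556
Hence 1420.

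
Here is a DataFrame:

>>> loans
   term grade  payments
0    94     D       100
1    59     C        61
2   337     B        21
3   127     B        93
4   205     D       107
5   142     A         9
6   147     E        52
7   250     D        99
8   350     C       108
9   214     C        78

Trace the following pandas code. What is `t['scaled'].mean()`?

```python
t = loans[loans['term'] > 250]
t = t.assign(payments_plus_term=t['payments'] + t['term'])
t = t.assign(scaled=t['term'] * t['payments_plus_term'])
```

140473.0

filter rows where term > 250:
   term grade  payments
2   337     B        21
8   350     C       108
add column payments_plus_term = t['payments'] + t['term']:
   term grade  payments  payments_plus_term
2   337     B        21                 358
8   350     C       108                 458
add column scaled = t['term'] * t['payments_plus_term']:
   term grade  payments  payments_plus_term  scaled
2   337     B        21                 358  120646
8   350     C       108                 458  160300
Finally, mean of column 'scaled' = 140473.0.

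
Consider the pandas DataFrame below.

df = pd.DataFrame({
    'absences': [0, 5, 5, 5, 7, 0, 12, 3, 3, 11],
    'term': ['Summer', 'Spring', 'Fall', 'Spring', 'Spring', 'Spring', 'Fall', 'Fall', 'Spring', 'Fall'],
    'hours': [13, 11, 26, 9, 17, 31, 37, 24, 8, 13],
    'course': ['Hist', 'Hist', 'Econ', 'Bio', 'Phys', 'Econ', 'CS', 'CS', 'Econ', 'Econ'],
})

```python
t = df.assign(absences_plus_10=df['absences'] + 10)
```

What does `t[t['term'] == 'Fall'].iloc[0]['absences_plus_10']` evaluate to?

add column absences_plus_10 = df['absences'] + 10:
   absences    term  hours course  absences_plus_10
0         0  Summer     13   Hist                10
1         5  Spring     11   Hist                15
2         5    Fall     26   Econ                15
3         5  Spring      9    Bio                15
4         7  Spring     17   Phys                17
5         0  Spring     31   Econ                10
6        12    Fall     37     CS                22
7         3    Fall     24     CS                13
8         3  Spring      8   Econ                13
9        11    Fall     13   Econ                21
filter rows where term == 'Fall':
   absences  term  hours course  absences_plus_10
2         5  Fall     26   Econ                15
6        12  Fall     37     CS                22
7         3  Fall     24     CS                13
9        11  Fall     13   Econ                21

15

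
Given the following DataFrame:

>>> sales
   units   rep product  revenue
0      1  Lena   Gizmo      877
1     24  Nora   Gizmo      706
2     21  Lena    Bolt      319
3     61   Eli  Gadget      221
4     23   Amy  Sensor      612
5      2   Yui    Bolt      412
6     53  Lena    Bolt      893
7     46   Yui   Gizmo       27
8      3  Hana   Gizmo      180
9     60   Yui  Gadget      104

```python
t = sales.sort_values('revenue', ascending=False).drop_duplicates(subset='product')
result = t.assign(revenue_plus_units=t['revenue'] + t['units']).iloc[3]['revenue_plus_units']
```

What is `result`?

282

sort by revenue descending:
   units   rep product  revenue
6     53  Lena    Bolt      893
0      1  Lena   Gizmo      877
1     24  Nora   Gizmo      706
4     23   Amy  Sensor      612
5      2   Yui    Bolt      412
2     21  Lena    Bolt      319
3     61   Eli  Gadget      221
8      3  Hana   Gizmo      180
9     60   Yui  Gadget      104
7     46   Yui   Gizmo       27
drop duplicate product (keep=first):
   units   rep product  revenue
6     53  Lena    Bolt      893
0      1  Lena   Gizmo      877
4     23   Amy  Sensor      612
3     61   Eli  Gadget      221
add column revenue_plus_units = t['revenue'] + t['units']:
   units   rep product  revenue  revenue_plus_units
6     53  Lena    Bolt      893                 946
0      1  Lena   Gizmo      877                 878
4     23   Amy  Sensor      612                 635
3     61   Eli  Gadget      221                 282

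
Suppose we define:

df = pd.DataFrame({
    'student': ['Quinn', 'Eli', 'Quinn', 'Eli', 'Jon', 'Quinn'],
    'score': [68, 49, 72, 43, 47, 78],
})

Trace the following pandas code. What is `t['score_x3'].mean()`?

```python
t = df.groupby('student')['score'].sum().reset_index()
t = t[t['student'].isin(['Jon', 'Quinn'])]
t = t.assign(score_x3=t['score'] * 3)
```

397.5

group by student, sum of score:
student
Eli       92
Jon       47
Quinn    218
Name: score, dtype: int64
reset_index():
  student  score
0     Eli     92
1     Jon     47
2   Quinn    218
filter rows where student in ['Jon', 'Quinn']:
  student  score
1     Jon     47
2   Quinn    218
add column score_x3 = t['score'] * 3:
  student  score  score_x3
1     Jon     47       141
2   Quinn    218       654
Then the mean of column 'score_x3': 397.5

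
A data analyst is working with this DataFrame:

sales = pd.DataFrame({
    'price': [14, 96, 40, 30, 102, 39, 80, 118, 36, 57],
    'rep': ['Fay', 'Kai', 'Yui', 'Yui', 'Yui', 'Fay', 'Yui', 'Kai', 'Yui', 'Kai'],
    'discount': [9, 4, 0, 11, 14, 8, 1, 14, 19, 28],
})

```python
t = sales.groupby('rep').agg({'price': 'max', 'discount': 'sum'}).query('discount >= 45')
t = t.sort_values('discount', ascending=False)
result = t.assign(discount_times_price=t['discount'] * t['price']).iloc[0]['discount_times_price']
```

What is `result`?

group by rep: max(price), sum(discount):
     price  discount
rep                 
Fay     39        17
Kai    118        46
Yui    102        45
filter rows where discount >= 45:
     price  discount
rep                 
Kai    118        46
Yui    102        45
sort by discount descending:
     price  discount
rep                 
Kai    118        46
Yui    102        45
add column discount_times_price = t['discount'] * t['price']:
     price  discount  discount_times_price
rep                                       
Kai    118        46                  5428
Yui    102        45                  4590
The value at position 0, column 'discount_times_price' is 5428.

5428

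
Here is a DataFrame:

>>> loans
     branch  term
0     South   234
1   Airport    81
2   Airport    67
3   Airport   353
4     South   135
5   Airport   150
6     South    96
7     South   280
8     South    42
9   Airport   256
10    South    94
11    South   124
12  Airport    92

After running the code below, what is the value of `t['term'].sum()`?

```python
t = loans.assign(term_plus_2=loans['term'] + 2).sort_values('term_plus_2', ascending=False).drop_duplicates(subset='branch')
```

633

add column term_plus_2 = loans['term'] + 2:
     branch  term  term_plus_2
0     South   234          236
1   Airport    81           83
2   Airport    67           69
3   Airport   353          355
4     South   135          137
5   Airport   150          152
6     South    96           98
7     South   280          282
8     South    42           44
9   Airport   256          258
10    South    94           96
11    South   124          126
12  Airport    92           94
sort by term_plus_2 descending:
     branch  term  term_plus_2
3   Airport   353          355
7     South   280          282
9   Airport   256          258
0     South   234          236
5   Airport   150          152
4     South   135          137
11    South   124          126
6     South    96           98
10    South    94           96
12  Airport    92           94
1   Airport    81           83
2   Airport    67           69
8     South    42           44
drop duplicate branch (keep=first):
    branch  term  term_plus_2
3  Airport   353          355
7    South   280          282
So sum() = 633.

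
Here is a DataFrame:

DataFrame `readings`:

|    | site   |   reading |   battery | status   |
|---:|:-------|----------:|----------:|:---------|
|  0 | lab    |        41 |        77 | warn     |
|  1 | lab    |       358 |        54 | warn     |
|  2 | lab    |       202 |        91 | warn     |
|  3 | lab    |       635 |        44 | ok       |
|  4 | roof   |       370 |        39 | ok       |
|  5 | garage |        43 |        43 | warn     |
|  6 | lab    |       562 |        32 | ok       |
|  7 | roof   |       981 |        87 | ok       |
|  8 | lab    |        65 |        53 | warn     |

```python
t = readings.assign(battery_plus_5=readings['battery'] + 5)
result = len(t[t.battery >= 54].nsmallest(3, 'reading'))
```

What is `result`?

3

add column battery_plus_5 = readings['battery'] + 5:
     site  reading  battery status  battery_plus_5
0     lab       41       77   warn              82
1     lab      358       54   warn              59
2     lab      202       91   warn              96
3     lab      635       44     ok              49
4    roof      370       39     ok              44
5  garage       43       43   warn              48
6     lab      562       32     ok              37
7    roof      981       87     ok              92
8     lab       65       53   warn              58
filter rows where battery >= 54:
   site  reading  battery status  battery_plus_5
0   lab       41       77   warn              82
1   lab      358       54   warn              59
2   lab      202       91   warn              96
7  roof      981       87     ok              92
take 3 rows with smallest reading:
  site  reading  battery status  battery_plus_5
0  lab       41       77   warn              82
2  lab      202       91   warn              96
1  lab      358       54   warn              59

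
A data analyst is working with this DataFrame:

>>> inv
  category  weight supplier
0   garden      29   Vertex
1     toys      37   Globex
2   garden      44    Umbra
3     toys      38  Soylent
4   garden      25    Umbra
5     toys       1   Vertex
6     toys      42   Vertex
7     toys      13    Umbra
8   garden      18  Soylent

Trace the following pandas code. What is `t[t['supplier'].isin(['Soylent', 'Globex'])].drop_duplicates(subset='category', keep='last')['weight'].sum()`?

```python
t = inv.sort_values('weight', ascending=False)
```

sort by weight descending:
  category  weight supplier
2   garden      44    Umbra
6     toys      42   Vertex
3     toys      38  Soylent
1     toys      37   Globex
0   garden      29   Vertex
4   garden      25    Umbra
8   garden      18  Soylent
7     toys      13    Umbra
5     toys       1   Vertex
filter rows where supplier in ['Soylent', 'Globex']:
  category  weight supplier
3     toys      38  Soylent
1     toys      37   Globex
8   garden      18  Soylent
drop duplicate category (keep=last):
  category  weight supplier
1     toys      37   Globex
8   garden      18  Soylent

55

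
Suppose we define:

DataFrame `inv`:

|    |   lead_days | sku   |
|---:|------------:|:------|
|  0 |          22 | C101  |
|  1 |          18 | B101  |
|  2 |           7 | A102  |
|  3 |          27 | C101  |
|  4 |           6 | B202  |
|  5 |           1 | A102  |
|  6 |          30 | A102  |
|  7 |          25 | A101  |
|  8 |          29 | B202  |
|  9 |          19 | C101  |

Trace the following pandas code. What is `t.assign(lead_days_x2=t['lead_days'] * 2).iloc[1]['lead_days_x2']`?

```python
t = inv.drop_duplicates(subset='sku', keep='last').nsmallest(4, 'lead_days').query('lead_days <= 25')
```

drop duplicate sku (keep=last):
   lead_days   sku
1         18  B101
6         30  A102
7         25  A101
8         29  B202
9         19  C101
take 4 rows with smallest lead_days:
   lead_days   sku
1         18  B101
9         19  C101
7         25  A101
8         29  B202
filter rows where lead_days <= 25:
   lead_days   sku
1         18  B101
9         19  C101
7         25  A101
add column lead_days_x2 = t['lead_days'] * 2:
   lead_days   sku  lead_days_x2
1         18  B101            36
9         19  C101            38
7         25  A101            50
Hence 38.

38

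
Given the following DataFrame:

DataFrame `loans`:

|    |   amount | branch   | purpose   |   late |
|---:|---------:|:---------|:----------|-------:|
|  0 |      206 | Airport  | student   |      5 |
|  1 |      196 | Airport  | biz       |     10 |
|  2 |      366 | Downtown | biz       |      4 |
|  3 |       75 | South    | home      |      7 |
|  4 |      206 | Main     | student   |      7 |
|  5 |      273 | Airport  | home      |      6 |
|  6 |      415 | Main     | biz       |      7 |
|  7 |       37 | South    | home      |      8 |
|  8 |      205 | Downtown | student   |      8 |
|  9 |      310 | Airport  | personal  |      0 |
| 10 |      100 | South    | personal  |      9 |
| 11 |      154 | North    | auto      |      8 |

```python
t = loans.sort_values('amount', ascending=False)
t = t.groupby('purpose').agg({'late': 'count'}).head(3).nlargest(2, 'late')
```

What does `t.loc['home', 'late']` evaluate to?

sort by amount descending:
    amount    branch   purpose  late
6      415      Main       biz     7
2      366  Downtown       biz     4
9      310   Airport  personal     0
5      273   Airport      home     6
0      206   Airport   student     5
4      206      Main   student     7
8      205  Downtown   student     8
1      196   Airport       biz    10
11     154     North      auto     8
10     100     South  personal     9
3       75     South      home     7
7       37     South      home     8
group by purpose, count of late:
          late
purpose       
auto         1
biz          3
home         3
personal     2
student      3
take first 3 rows:
         late
purpose      
auto        1
biz         3
home        3
take 2 rows with largest late:
         late
purpose      
biz         3
home        3

3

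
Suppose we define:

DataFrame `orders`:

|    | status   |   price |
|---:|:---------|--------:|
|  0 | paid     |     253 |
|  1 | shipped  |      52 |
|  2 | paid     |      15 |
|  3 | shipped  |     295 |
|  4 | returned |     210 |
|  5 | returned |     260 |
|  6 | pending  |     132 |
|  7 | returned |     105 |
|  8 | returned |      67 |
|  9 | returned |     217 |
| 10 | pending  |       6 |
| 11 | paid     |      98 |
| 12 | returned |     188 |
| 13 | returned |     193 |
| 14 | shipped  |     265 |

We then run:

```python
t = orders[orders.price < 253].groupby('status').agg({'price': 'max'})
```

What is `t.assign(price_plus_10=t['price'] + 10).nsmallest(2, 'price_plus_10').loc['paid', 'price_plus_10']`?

filter rows where price < 253:
      status  price
1    shipped     52
2       paid     15
4   returned    210
6    pending    132
7   returned    105
8   returned     67
9   returned    217
10   pending      6
11      paid     98
12  returned    188
13  returned    193
group by status, max of price:
          price
status         
paid         98
pending     132
returned    217
shipped      52
add column price_plus_10 = t['price'] + 10:
          price  price_plus_10
status                        
paid         98            108
pending     132            142
returned    217            227
shipped      52             62
take 2 rows with smallest price_plus_10:
         price  price_plus_10
status                       
shipped     52             62
paid        98            108
The value at row 'paid', column 'price_plus_10' is 108.

108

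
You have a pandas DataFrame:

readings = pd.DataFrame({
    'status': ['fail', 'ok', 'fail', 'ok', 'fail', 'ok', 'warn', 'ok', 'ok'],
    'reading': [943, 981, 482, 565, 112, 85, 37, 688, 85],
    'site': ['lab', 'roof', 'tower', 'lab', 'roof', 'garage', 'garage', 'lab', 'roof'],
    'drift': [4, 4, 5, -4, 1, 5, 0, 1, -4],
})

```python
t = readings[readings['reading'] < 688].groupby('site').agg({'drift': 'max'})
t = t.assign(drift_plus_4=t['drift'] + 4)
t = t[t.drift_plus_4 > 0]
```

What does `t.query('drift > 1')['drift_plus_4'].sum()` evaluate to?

18

filter rows where reading < 688:
  status  reading    site  drift
2   fail      482   tower      5
3     ok      565     lab     -4
4   fail      112    roof      1
5     ok       85  garage      5
6   warn       37  garage      0
8     ok       85    roof     -4
group by site, max of drift:
        drift
site         
garage      5
lab        -4
roof        1
tower       5
add column drift_plus_4 = t['drift'] + 4:
        drift  drift_plus_4
site                       
garage      5             9
lab        -4             0
roof        1             5
tower       5             9
filter rows where drift_plus_4 > 0:
        drift  drift_plus_4
site                       
garage      5             9
roof        1             5
tower       5             9
filter rows where drift > 1:
        drift  drift_plus_4
site                       
garage      5             9
tower       5             9
So sum() = 18.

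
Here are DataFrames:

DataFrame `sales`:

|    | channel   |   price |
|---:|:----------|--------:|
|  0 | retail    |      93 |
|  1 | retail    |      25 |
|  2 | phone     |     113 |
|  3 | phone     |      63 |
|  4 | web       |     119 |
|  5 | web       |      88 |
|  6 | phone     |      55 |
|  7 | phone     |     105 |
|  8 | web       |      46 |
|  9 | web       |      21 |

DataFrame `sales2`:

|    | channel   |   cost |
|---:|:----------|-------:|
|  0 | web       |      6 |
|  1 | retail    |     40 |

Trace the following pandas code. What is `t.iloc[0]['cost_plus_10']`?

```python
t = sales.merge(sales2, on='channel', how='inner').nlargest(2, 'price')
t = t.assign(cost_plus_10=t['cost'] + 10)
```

16

merge on 'channel' (how='inner') → 6 rows:
  channel  price  cost
0  retail     93    40
1  retail     25    40
2     web    119     6
3     web     88     6
4     web     46     6
5     web     21     6
take 2 rows with largest price:
  channel  price  cost
2     web    119     6
0  retail     93    40
add column cost_plus_10 = t['cost'] + 10:
  channel  price  cost  cost_plus_10
2     web    119     6            16
0  retail     93    40            50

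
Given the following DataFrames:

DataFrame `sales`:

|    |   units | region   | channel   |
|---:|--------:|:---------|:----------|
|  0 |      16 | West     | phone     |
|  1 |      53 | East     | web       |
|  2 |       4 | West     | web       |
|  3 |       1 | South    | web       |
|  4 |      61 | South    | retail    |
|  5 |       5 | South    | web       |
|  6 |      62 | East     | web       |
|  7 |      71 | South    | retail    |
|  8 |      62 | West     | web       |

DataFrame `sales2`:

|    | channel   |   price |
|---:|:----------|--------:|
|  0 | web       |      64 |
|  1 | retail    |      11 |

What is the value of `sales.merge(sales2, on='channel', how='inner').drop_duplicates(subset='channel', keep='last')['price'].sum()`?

merge on 'channel' (how='inner') → 8 rows:
   units region channel  price
0     53   East     web     64
1      4   West     web     64
2      1  South     web     64
3     61  South  retail     11
4      5  South     web     64
5     62   East     web     64
6     71  South  retail     11
7     62   West     web     64
drop duplicate channel (keep=last):
   units region channel  price
6     71  South  retail     11
7     62   West     web     64
Then the sum of column 'price': 75

75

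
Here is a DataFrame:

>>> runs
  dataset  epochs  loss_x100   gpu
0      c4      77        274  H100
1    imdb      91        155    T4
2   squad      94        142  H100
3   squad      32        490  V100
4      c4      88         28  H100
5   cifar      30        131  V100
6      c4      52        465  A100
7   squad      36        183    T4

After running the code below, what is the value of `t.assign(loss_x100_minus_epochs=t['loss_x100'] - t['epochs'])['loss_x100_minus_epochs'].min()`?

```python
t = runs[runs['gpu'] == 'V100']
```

filter rows where gpu == 'V100':
  dataset  epochs  loss_x100   gpu
3   squad      32        490  V100
5   cifar      30        131  V100
add column loss_x100_minus_epochs = t['loss_x100'] - t['epochs']:
  dataset  epochs  loss_x100   gpu  loss_x100_minus_epochs
3   squad      32        490  V100                     458
5   cifar      30        131  V100                     101
Then the min of column 'loss_x100_minus_epochs': 101

101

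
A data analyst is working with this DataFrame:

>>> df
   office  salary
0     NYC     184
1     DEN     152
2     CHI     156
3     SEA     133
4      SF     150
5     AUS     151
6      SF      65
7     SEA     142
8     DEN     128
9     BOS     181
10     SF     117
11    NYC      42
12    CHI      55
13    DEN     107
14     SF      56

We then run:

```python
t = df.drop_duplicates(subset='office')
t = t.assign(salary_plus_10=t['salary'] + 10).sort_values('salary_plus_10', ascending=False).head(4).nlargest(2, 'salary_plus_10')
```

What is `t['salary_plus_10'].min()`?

drop duplicate office (keep=first):
  office  salary
0    NYC     184
1    DEN     152
2    CHI     156
3    SEA     133
4     SF     150
5    AUS     151
9    BOS     181
add column salary_plus_10 = t['salary'] + 10:
  office  salary  salary_plus_10
0    NYC     184             194
1    DEN     152             162
2    CHI     156             166
3    SEA     133             143
4     SF     150             160
5    AUS     151             161
9    BOS     181             191
sort by salary_plus_10 descending:
  office  salary  salary_plus_10
0    NYC     184             194
9    BOS     181             191
2    CHI     156             166
1    DEN     152             162
5    AUS     151             161
4     SF     150             160
3    SEA     133             143
take first 4 rows:
  office  salary  salary_plus_10
0    NYC     184             194
9    BOS     181             191
2    CHI     156             166
1    DEN     152             162
take 2 rows with largest salary_plus_10:
  office  salary  salary_plus_10
0    NYC     184             194
9    BOS     181             191

191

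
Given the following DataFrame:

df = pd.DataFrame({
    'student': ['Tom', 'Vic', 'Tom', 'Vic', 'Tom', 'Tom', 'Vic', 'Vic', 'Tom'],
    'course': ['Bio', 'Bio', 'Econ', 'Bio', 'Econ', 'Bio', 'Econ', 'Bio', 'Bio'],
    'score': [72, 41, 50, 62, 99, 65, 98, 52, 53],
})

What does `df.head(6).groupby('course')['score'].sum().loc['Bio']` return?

240

take first 6 rows:
  student course  score
0     Tom    Bio     72
1     Vic    Bio     41
2     Tom   Econ     50
3     Vic    Bio     62
4     Tom   Econ     99
5     Tom    Bio     65
group by course, sum of score:
course
Bio     240
Econ    149
Name: score, dtype: int64
Then the value at index 'Bio': 240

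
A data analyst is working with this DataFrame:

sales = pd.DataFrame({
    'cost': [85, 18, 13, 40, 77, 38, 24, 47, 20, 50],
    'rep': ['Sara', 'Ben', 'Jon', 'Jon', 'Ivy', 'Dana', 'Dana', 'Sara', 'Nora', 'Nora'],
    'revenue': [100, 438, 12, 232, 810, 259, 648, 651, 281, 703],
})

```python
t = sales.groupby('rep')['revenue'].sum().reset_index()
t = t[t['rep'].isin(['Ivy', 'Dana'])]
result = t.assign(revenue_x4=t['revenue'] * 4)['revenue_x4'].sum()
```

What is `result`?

group by rep, sum of revenue:
rep
Ben     438
Dana    907
Ivy     810
Jon     244
Nora    984
Sara    751
Name: revenue, dtype: int64
reset_index():
    rep  revenue
0   Ben      438
1  Dana      907
2   Ivy      810
3   Jon      244
4  Nora      984
5  Sara      751
filter rows where rep in ['Ivy', 'Dana']:
    rep  revenue
1  Dana      907
2   Ivy      810
add column revenue_x4 = t['revenue'] * 4:
    rep  revenue  revenue_x4
1  Dana      907        3628
2   Ivy      810        3240
So sum() = 6868.

6868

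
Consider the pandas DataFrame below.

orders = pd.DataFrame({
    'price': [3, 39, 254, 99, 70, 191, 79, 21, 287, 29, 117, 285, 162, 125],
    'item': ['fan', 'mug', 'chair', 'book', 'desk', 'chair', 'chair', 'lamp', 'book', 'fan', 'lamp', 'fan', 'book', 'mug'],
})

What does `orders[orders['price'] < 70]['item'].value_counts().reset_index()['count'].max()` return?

2

filter rows where price < 70:
   price  item
0      3   fan
1     39   mug
7     21  lamp
9     29   fan
value_counts of item:
item
fan     2
mug     1
lamp    1
Name: count, dtype: int64
reset_index():
   item  count
0   fan      2
1   mug      1
2  lamp      1
Finally, max of column 'count' = 2.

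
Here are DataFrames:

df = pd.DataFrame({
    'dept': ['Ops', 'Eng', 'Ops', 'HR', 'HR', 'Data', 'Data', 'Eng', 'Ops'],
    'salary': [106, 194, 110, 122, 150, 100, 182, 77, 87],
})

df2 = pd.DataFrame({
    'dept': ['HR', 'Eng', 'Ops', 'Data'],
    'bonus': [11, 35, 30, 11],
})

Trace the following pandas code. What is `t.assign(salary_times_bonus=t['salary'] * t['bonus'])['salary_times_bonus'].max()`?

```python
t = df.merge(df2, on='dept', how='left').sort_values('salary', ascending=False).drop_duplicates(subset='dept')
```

6790

merge on 'dept' (how='left') → 9 rows:
   dept  salary  bonus
0   Ops     106     30
1   Eng     194     35
2   Ops     110     30
3    HR     122     11
4    HR     150     11
5  Data     100     11
6  Data     182     11
7   Eng      77     35
8   Ops      87     30
sort by salary descending:
   dept  salary  bonus
1   Eng     194     35
6  Data     182     11
4    HR     150     11
3    HR     122     11
2   Ops     110     30
0   Ops     106     30
5  Data     100     11
8   Ops      87     30
7   Eng      77     35
drop duplicate dept (keep=first):
   dept  salary  bonus
1   Eng     194     35
6  Data     182     11
4    HR     150     11
2   Ops     110     30
add column salary_times_bonus = t['salary'] * t['bonus']:
   dept  salary  bonus  salary_times_bonus
1   Eng     194     35                6790
6  Data     182     11                2002
4    HR     150     11                1650
2   Ops     110     30                3300
Finally, max of column 'salary_times_bonus' = 6790.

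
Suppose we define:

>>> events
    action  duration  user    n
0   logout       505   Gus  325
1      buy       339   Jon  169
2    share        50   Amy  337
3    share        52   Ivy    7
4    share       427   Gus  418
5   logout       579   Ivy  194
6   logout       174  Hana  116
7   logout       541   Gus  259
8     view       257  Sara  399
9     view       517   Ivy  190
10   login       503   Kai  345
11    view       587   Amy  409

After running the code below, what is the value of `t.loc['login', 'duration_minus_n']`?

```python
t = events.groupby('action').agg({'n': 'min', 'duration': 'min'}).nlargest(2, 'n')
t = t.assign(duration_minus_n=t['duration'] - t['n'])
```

group by action: min(n), min(duration):
          n  duration
action               
buy     169       339
login   345       503
logout  116       174
share     7        50
view    190       257
take 2 rows with largest n:
          n  duration
action               
login   345       503
view    190       257
add column duration_minus_n = t['duration'] - t['n']:
          n  duration  duration_minus_n
action                                 
login   345       503               158
view    190       257                67

158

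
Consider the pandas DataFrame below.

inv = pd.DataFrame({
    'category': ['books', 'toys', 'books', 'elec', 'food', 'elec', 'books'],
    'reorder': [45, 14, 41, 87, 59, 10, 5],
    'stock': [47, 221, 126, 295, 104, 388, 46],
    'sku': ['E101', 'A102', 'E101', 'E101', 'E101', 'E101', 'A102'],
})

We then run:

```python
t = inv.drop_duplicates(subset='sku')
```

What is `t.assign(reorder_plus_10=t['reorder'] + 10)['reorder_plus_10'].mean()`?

drop duplicate sku (keep=first):
  category  reorder  stock   sku
0    books       45     47  E101
1     toys       14    221  A102
add column reorder_plus_10 = t['reorder'] + 10:
  category  reorder  stock   sku  reorder_plus_10
0    books       45     47  E101               55
1     toys       14    221  A102               24
So mean() = 39.5.

39.5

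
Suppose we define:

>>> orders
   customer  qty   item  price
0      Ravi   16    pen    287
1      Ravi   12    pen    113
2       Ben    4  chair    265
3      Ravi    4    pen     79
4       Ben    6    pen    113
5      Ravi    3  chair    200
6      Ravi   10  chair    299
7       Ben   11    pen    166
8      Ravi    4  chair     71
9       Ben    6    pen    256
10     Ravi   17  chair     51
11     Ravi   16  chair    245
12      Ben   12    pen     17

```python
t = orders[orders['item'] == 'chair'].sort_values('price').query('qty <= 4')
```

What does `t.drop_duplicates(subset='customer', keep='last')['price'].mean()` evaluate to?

filter rows where item == 'chair':
   customer  qty   item  price
2       Ben    4  chair    265
5      Ravi    3  chair    200
6      Ravi   10  chair    299
8      Ravi    4  chair     71
10     Ravi   17  chair     51
11     Ravi   16  chair    245
sort by price:
   customer  qty   item  price
10     Ravi   17  chair     51
8      Ravi    4  chair     71
5      Ravi    3  chair    200
11     Ravi   16  chair    245
2       Ben    4  chair    265
6      Ravi   10  chair    299
filter rows where qty <= 4:
  customer  qty   item  price
8     Ravi    4  chair     71
5     Ravi    3  chair    200
2      Ben    4  chair    265
drop duplicate customer (keep=last):
  customer  qty   item  price
5     Ravi    3  chair    200
2      Ben    4  chair    265
Then the mean of column 'price': 232.5

232.5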